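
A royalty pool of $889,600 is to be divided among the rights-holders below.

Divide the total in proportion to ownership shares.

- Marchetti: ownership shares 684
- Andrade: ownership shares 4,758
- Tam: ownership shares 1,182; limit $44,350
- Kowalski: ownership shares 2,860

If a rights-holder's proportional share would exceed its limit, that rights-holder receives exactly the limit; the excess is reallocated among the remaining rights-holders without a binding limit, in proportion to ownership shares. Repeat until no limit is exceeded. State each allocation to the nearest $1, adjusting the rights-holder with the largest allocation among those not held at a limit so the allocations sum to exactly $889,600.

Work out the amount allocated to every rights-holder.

Marchetti: $69,640 · Andrade: $484,425 · Tam: $44,350 · Kowalski: $291,185

Sum of ownership shares: 9,484.
Pro-rata shares before constraints: Marchetti 64,159.26; Andrade 446,300.80; Tam 110,871.70; Kowalski 268,268.24.
Cap binds for Tam ($44,350); remaining pool $845,250 reallocated over remaining ownership shares 8,302.
Remaining shares: Marchetti 69,639.97 → $69,640; Andrade 484,425.38 → $484,425; Kowalski 291,184.65 → $291,185.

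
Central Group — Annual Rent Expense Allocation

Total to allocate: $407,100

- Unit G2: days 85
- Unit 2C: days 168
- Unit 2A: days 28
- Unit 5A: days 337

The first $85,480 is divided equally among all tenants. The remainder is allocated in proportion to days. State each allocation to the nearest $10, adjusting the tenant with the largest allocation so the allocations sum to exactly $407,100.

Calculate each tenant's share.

First tranche $85,480 split equally: $21,370 each.
Remainder $321,620 by days (total 618): Unit G2 44,235.76 → $44,240; Unit 2C 87,430.68 → $87,430; Unit 2A 14,571.78 → $14,570; Unit 5A 175,381.78 → $175,380.
Totals: Unit G2 $21,370 + $44,240 = $65,610; Unit 2C $21,370 + $87,430 = $108,800; Unit 2A $21,370 + $14,570 = $35,940; Unit 5A $21,370 + $175,380 = $196,750.

Unit G2: $65,610 | Unit 2C: $108,800 | Unit 2A: $35,940 | Unit 5A: $196,750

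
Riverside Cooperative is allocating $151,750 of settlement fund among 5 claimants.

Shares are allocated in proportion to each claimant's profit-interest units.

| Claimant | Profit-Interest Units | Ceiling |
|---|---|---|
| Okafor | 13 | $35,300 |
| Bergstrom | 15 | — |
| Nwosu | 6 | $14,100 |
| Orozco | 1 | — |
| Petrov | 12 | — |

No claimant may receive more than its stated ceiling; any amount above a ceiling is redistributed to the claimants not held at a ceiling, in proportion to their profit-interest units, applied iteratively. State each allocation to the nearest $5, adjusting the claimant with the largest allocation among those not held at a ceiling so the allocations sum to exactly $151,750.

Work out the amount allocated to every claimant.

Combined profit-interest units = 47.
Proportional shares (ignoring caps): Okafor 41,973.40; Bergstrom 48,430.85; Nwosu 19,372.34; Orozco 3,228.72; Petrov 38,744.68.
Held at cap: Okafor ($35,300), Nwosu ($14,100); residual $102,350 reallocated over remaining profit-interest units 28.
Shares after redistribution: Bergstrom 54,830.36 → $54,830; Orozco 3,655.36 → $3,655; Petrov 43,864.29 → $43,865.

Okafor: $35,300; Bergstrom: $54,830; Nwosu: $14,100; Orozco: $3,655; Petrov: $43,865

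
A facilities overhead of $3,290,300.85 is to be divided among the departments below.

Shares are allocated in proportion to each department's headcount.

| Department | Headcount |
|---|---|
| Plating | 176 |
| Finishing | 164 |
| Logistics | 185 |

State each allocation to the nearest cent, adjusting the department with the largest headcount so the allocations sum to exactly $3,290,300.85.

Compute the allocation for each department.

Plating: $1,103,034.19 | Finishing: $1,027,827.31 | Logistics: $1,159,439.35

Combined headcount = 176 + 164 + 185 = 525.
Unrounded shares: Plating 1,103,034.1897; Finishing 1,027,827.3131; Logistics 1,159,439.3471.
At nearest cent: Plating $1,103,034.19; Finishing $1,027,827.31; Logistics $1,159,439.35. Sum = $3,290,300.85.
Rounded total matches; no reconciliation needed.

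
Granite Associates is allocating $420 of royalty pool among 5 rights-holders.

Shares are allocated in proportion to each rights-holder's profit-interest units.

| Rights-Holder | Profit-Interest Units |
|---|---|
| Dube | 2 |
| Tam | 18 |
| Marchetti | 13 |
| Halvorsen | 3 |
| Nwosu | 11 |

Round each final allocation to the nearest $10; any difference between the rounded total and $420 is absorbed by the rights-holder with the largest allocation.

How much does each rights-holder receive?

Dube: $20 · Tam: $150 · Marchetti: $120 · Halvorsen: $30 · Nwosu: $100

Total profit-interest units = 47.
Unrounded shares: Dube 2/47 × $420 = 17.87; Tam 18/47 × $420 = 160.85; Marchetti 13/47 × $420 = 116.17; Halvorsen 3/47 × $420 = 26.81; Nwosu 11/47 × $420 = 98.30.
After rounding ($10): Dube $20; Tam $160; Marchetti $120; Halvorsen $30; Nwosu $100. Sum = $430.
Difference $420 − $430 = −$10 applied to largest allocation (Tam): Tam becomes $150.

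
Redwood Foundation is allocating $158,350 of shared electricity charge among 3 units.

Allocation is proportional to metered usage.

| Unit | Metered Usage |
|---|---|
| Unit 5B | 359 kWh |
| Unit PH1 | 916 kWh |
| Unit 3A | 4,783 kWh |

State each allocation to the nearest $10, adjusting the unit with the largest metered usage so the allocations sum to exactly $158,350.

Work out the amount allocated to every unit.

Sum of metered usage: 6,058.
Proportional shares: Unit 5B 359/6,058 × $158,350 = 9,383.90; Unit PH1 916/6,058 × $158,350 = 23,943.31; Unit 3A 4,783/6,058 × $158,350 = 125,022.79.
Rounded to nearest $10: Unit 5B $9,380; Unit PH1 $23,940; Unit 3A $125,020. Sum = $158,340.
Difference $158,350 − $158,340 = +$10 applied to largest metered usage (Unit 3A): Unit 3A becomes $125,030.

Unit 5B: $9,380; Unit PH1: $23,940; Unit 3A: $125,030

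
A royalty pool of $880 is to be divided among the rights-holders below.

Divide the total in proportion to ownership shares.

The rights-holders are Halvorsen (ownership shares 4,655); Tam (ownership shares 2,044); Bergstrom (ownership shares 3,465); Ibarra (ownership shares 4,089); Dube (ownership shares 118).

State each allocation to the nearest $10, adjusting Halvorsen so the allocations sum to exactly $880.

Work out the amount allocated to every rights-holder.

Halvorsen: $280 | Tam: $130 | Bergstrom: $210 | Ibarra: $250 | Dube: $10

Combined ownership shares = 14,371.
Raw shares: Halvorsen 4,655/14,371 × $880 = 285.05; Tam 2,044/14,371 × $880 = 125.16; Bergstrom 3,465/14,371 × $880 = 212.18; Ibarra 4,089/14,371 × $880 = 250.39; Dube 118/14,371 × $880 = 7.23.
Rounded to nearest $10: Halvorsen $290; Tam $130; Bergstrom $210; Ibarra $250; Dube $10. Sum = $890.
Difference $880 − $890 = −$10 applied to Halvorsen: Halvorsen becomes $280.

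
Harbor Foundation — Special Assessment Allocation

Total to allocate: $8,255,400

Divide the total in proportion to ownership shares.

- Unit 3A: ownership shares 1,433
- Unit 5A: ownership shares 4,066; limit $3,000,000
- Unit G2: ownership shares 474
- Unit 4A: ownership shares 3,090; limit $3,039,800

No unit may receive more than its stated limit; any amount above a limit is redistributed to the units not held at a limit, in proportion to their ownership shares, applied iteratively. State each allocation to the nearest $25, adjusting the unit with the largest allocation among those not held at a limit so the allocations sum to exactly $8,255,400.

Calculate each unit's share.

Unit 3A: $1,664,900 | Unit 5A: $3,000,000 | Unit G2: $550,700 | Unit 4A: $3,039,800

Total ownership shares = 9,063.
Pro-rata shares before constraints: Unit 3A 1,305,305.99; Unit 5A 3,703,680.50; Unit G2 431,762.07; Unit 4A 2,814,651.44.
Held at cap: Unit 5A ($3,000,000); remaining pool $5,255,400 reallocated over remaining ownership shares 4,997.
Held at cap: Unit 4A ($3,039,800); remaining pool $2,215,600 reallocated over remaining ownership shares 1,907.
Remaining shares: Unit 3A 1,664,895.02 → $1,664,900; Unit G2 550,704.98 → $550,700.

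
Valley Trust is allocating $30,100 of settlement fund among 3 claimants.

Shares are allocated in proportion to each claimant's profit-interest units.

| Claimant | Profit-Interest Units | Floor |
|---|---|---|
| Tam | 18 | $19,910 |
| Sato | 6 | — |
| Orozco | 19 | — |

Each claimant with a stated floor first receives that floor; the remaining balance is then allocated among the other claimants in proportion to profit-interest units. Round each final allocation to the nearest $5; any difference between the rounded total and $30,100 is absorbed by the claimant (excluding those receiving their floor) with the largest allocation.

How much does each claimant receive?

Fund the minimums — Tam $19,910. Residual $10,190.
Residual split over remaining profit-interest units 25: Sato 2,445.60 → $2,445; Orozco 7,744.40 → $7,745.

Tam: $19,910 · Sato: $2,445 · Orozco: $7,745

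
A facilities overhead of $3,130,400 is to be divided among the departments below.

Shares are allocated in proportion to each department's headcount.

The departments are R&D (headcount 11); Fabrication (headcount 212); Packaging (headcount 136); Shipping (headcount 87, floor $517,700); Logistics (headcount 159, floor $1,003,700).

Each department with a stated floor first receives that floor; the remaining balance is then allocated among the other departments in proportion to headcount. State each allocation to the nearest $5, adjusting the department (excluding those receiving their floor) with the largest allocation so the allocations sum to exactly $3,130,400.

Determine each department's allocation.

Guaranteed amounts: Shipping $517,700; Logistics $1,003,700. Remaining pool $1,609,000.
Remaining pool split over remaining headcount 359: R&D 49,300.84 → $49,300; Fabrication 950,161.56 → $950,160; Packaging 609,537.60 → $609,540.

R&D: $49,300; Fabrication: $950,160; Packaging: $609,540; Shipping: $517,700; Logistics: $1,003,700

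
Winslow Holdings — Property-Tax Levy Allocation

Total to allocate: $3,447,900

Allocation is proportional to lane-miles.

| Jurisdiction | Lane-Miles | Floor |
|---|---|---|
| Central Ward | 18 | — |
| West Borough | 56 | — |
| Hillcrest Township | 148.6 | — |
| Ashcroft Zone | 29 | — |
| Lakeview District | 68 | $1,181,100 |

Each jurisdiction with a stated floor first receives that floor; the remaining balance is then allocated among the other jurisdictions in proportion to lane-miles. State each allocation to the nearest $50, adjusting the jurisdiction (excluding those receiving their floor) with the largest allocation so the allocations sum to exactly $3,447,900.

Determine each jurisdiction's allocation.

Fund the minimums — Lakeview District $1,181,100. Balance $2,266,800.
Balance split over remaining lane-miles 251.6: Central Ward 162,171.70 → $162,150; West Borough 504,534.18 → $504,550; Hillcrest Township 1,338,817.49 → $1,338,800; Ashcroft Zone 261,276.63 → $261,300.

Central Ward: $162,150; West Borough: $504,550; Hillcrest Township: $1,338,800; Ashcroft Zone: $261,300; Lakeview District: $1,181,100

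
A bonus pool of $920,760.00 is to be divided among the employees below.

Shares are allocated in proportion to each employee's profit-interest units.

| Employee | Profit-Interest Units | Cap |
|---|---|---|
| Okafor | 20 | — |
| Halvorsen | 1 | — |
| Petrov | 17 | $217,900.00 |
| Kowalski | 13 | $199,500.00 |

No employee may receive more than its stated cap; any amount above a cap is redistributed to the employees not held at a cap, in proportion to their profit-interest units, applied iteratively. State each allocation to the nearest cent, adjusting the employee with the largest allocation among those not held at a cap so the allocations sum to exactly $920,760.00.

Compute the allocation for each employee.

Okafor: $479,390.48 | Halvorsen: $23,969.52 | Petrov: $217,900.00 | Kowalski: $199,500.00

Combined profit-interest units = 51.
Unconstrained shares: Okafor 361,082.3529; Halvorsen 18,054.1176; Petrov 306,920.0000; Kowalski 234,703.5294.
Held at cap: Petrov ($217,900.00), Kowalski ($199,500.00); balance $503,360.00 reallocated over remaining profit-interest units 21.
Redistributed shares: Okafor 479,390.4762 → $479,390.48; Halvorsen 23,969.5238 → $23,969.52.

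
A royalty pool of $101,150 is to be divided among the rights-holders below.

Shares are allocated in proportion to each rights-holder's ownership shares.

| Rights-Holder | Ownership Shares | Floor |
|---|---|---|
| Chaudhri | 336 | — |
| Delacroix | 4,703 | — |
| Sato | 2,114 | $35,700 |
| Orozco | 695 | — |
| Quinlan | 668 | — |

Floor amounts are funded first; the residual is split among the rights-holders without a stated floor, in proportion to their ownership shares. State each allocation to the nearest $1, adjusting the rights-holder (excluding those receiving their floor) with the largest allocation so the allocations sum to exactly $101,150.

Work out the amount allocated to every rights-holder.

Minimums first: Sato $35,700. Remaining pool $65,450.
Remaining pool split over remaining ownership shares 6,402: Chaudhri 3,435.05 → $3,435; Delacroix 48,080.498 → $48,080; Orozco 7,105.24 → $7,105; Quinlan 6,829.21 → $6,829.
Rounding difference +$1 applied to Delacroix → $48,081.

Chaudhri: $3,435 | Delacroix: $48,081 | Sato: $35,700 | Orozco: $7,105 | Quinlan: $6,829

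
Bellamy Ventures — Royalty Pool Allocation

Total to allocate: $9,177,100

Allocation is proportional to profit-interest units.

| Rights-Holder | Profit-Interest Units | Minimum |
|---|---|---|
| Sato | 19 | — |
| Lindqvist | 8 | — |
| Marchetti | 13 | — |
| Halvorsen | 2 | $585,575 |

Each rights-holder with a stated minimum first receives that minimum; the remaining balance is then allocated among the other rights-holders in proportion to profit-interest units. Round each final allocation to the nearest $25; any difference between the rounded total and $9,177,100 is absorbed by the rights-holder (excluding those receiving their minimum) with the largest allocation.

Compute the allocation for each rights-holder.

Fund the minimums — Halvorsen $585,575. Balance $8,591,525.
Balance split over remaining profit-interest units 40: Sato 4,080,974.38 → $4,080,975; Lindqvist 1,718,305.00 → $1,718,300; Marchetti 2,792,245.62 → $2,792,250.

Sato: $4,080,975 · Lindqvist: $1,718,300 · Marchetti: $2,792,250 · Halvorsen: $585,575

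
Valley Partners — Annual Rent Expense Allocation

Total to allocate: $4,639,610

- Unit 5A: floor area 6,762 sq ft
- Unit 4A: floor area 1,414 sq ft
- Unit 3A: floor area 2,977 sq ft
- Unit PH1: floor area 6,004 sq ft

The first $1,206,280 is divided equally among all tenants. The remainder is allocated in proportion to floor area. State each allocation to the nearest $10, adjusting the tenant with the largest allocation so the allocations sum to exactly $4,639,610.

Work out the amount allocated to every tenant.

First tranche $1,206,280 split equally: $301,570 each.
Remainder $3,433,330 by floor area (total 17,157): Unit 5A 1,353,160.66 → $1,353,160; Unit 4A 282,959.06 → $282,960; Unit 3A 595,734.88 → $595,730; Unit PH1 1,201,475.39 → $1,201,480.
Totals: Unit 5A $301,570 + $1,353,160 = $1,654,730; Unit 4A $301,570 + $282,960 = $584,530; Unit 3A $301,570 + $595,730 = $897,300; Unit PH1 $301,570 + $1,201,480 = $1,503,050.

Unit 5A: $1,654,730; Unit 4A: $584,530; Unit 3A: $897,300; Unit PH1: $1,503,050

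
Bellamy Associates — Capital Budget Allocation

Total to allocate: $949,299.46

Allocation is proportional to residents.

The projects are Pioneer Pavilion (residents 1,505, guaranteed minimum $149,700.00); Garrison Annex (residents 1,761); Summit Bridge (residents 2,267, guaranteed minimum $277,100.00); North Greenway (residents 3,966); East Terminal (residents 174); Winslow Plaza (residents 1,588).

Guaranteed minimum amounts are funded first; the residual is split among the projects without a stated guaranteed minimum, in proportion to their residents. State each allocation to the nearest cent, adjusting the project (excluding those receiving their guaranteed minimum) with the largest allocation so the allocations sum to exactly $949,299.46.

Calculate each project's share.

Fund the minimums — Pioneer Pavilion $149,700.00; Summit Bridge $277,100.00. Remaining pool $522,499.46.
Remaining pool split over remaining residents 7,489: Garrison Annex 122,863.0724 → $122,863.07; North Greenway 276,703.5463 → $276,703.55; East Terminal 12,139.7925 → $12,139.79; Winslow Plaza 110,793.0488 → $110,793.05.

Pioneer Pavilion: $149,700.00 | Garrison Annex: $122,863.07 | Summit Bridge: $277,100.00 | North Greenway: $276,703.55 | East Terminal: $12,139.79 | Winslow Plaza: $110,793.05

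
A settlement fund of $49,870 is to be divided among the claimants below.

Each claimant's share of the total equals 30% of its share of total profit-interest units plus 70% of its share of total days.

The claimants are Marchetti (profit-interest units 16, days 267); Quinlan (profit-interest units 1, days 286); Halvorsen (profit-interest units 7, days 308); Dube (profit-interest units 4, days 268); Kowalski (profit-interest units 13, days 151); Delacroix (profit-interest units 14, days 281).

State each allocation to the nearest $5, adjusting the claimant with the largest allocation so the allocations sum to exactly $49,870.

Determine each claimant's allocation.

Totals — profit-interest units 55, days 1,561.
Composite weights (30% profit-interest units + 70% days): Marchetti 0.2070; Quinlan 0.1337; Halvorsen 0.1763; Dube 0.1420; Kowalski 0.1386; Delacroix 0.2024.
Pro-rata amounts: Marchetti 10,323.27; Quinlan 6,667.90; Halvorsen 8,792.00; Dube 7,081.42; Kowalski 6,913.08; Delacroix 10,092.32.
At nearest $5: Marchetti $10,325; Quinlan $6,670; Halvorsen $8,790; Dube $7,080; Kowalski $6,915; Delacroix $10,090. Sum = $49,870.
Sum already equals the total — no adjustment.

Marchetti: $10,325; Quinlan: $6,670; Halvorsen: $8,790; Dube: $7,080; Kowalski: $6,915; Delacroix: $10,090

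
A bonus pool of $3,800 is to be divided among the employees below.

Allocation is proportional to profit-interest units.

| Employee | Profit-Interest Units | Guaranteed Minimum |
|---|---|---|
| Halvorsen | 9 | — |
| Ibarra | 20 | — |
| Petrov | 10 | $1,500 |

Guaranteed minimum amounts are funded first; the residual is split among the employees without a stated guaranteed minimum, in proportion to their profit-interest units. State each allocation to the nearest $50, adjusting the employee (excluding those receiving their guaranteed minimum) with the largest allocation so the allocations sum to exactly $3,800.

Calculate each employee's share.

Halvorsen: $700; Ibarra: $1,600; Petrov: $1,500

Fund the minimums — Petrov $1,500. Balance $2,300.
Balance split over remaining profit-interest units 29: Halvorsen 713.79 → $700; Ibarra 1,586.21 → $1,600.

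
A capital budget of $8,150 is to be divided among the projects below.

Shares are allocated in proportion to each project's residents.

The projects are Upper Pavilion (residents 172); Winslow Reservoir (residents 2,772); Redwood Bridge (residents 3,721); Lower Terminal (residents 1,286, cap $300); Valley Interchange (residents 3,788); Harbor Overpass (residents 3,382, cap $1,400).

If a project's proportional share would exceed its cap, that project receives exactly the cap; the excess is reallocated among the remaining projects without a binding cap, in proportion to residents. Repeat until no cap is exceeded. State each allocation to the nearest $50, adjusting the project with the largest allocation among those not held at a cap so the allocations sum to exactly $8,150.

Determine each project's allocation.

Upper Pavilion: $100; Winslow Reservoir: $1,700; Redwood Bridge: $2,300; Lower Terminal: $300; Valley Interchange: $2,350; Harbor Overpass: $1,400

Residents total: 15,121.
Unconstrained shares: Upper Pavilion 92.71; Winslow Reservoir 1,494.07; Redwood Bridge 2,005.57; Lower Terminal 693.14; Valley Interchange 2,041.68; Harbor Overpass 1,822.85.
Capped: Lower Terminal ($300), Harbor Overpass ($1,400); residual $6,450 reallocated over remaining residents 10,453.
Shares after redistribution: Upper Pavilion 106.13 → $100; Winslow Reservoir 1,710.46 → $1,700; Redwood Bridge 2,296.03 → $2,300; Valley Interchange 2,337.38 → $2,350.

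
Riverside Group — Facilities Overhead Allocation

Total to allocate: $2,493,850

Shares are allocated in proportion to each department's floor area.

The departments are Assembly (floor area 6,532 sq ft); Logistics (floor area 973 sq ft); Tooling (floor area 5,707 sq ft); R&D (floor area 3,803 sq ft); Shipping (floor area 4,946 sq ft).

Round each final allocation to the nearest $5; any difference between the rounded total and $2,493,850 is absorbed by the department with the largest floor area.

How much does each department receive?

Floor area total: 21,961.
Unrounded shares: Assembly 6,532/21,961 × $2,493,850 = 741,761.68; Logistics 973/21,961 × $2,493,850 = 110,492.06; Tooling 5,707/21,961 × $2,493,850 = 648,076.22; R&D 3,803/21,961 × $2,493,850 = 431,861.55; Shipping 4,946/21,961 × $2,493,850 = 561,658.49.
After rounding ($5): Assembly $741,760; Logistics $110,490; Tooling $648,075; R&D $431,860; Shipping $561,660. Sum = $2,493,845.
Difference $2,493,850 − $2,493,845 = +$5 applied to largest floor area (Assembly): Assembly becomes $741,765.

Assembly: $741,765 | Logistics: $110,490 | Tooling: $648,075 | R&D: $431,860 | Shipping: $561,660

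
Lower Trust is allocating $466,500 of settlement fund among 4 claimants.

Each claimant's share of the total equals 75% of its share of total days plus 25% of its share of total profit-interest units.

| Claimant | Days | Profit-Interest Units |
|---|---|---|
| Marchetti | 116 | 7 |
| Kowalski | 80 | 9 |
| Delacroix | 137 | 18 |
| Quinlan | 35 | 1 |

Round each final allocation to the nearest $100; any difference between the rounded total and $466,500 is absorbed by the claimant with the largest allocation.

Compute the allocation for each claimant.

Days total 368; profit-interest units total 35.
Combined weights (75% days + 25% profit-interest units): Marchetti 0.2864; Kowalski 0.2273; Delacroix 0.4078; Quinlan 0.0785.
Pro-rata amounts: Marchetti 133,611.68; Kowalski 106,049.07; Delacroix 190,230.95; Quinlan 36,608.30.
After rounding ($100): Marchetti $133,600; Kowalski $106,000; Delacroix $190,200; Quinlan $36,600. Sum = $466,400.
Difference $466,500 − $466,400 = +$100 applied to largest allocation (Delacroix): Delacroix becomes $190,300.

Marchetti: $133,600 | Kowalski: $106,000 | Delacroix: $190,300 | Quinlan: $36,600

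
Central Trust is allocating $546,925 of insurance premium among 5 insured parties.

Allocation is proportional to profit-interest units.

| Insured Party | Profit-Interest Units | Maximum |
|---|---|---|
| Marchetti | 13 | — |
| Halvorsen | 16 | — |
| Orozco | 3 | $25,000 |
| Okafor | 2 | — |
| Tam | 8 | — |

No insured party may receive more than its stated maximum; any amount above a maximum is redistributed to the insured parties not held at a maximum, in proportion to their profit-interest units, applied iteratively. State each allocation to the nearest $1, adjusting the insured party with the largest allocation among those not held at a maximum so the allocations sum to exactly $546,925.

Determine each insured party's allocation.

Sum of profit-interest units: 42.
Proportional shares (ignoring caps): Marchetti 169,286.31; Halvorsen 208,352.38; Orozco 39,066.07; Okafor 26,044.05; Tam 104,176.19.
Capped: Orozco ($25,000); residual $521,925 reallocated over remaining profit-interest units 39.
Remaining shares: Marchetti 173,975.00 → $173,975; Halvorsen 214,123.08 → $214,123; Okafor 26,765.38 → $26,765; Tam 107,061.54 → $107,062.

Marchetti: $173,975 | Halvorsen: $214,123 | Orozco: $25,000 | Okafor: $26,765 | Tam: $107,062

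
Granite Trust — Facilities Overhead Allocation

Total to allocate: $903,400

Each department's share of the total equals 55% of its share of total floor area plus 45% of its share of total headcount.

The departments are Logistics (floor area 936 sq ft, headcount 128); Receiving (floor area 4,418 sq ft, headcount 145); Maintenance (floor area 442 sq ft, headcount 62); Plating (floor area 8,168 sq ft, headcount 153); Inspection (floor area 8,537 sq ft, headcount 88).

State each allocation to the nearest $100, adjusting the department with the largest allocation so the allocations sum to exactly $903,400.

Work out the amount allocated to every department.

Floor area total 22,501; headcount total 576.
Blended shares (55% floor area + 45% headcount): Logistics 0.1229; Receiving 0.2213; Maintenance 0.0592; Plating 0.3192; Inspection 0.2774.
Pro-rata amounts: Logistics 111,008.87; Receiving 199,897.13; Maintenance 53,518.74; Plating 288,351.37; Inspection 250,623.89.
After rounding ($100): Logistics $111,000; Receiving $199,900; Maintenance $53,500; Plating $288,400; Inspection $250,600. Sum = $903,400.
Rounded total matches; no reconciliation needed.

Logistics: $111,000; Receiving: $199,900; Maintenance: $53,500; Plating: $288,400; Inspection: $250,600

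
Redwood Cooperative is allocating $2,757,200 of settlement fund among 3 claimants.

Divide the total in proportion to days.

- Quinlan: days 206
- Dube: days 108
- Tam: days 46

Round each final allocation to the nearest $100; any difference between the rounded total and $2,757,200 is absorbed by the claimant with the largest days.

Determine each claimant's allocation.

Quinlan: $1,577,700 · Dube: $827,200 · Tam: $352,300

Sum of days: 206 + 108 + 46 = 360.
Pro-rata amounts: Quinlan 1,577,731.11; Dube 827,160.00; Tam 352,308.89.
At nearest $100: Quinlan $1,577,700; Dube $827,200; Tam $352,300. Sum = $2,757,200.
Sum already equals the total — no adjustment.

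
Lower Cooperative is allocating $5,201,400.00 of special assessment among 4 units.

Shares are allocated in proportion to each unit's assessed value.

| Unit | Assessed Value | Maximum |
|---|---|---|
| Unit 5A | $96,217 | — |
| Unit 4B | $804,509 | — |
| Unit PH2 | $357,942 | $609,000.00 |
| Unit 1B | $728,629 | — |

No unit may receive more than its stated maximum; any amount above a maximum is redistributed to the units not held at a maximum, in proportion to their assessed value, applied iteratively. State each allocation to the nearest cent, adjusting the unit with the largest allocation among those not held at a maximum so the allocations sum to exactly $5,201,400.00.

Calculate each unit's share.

Sum of assessed value: 1,987,297.
Pro-rata shares before constraints: Unit 5A 251,831.0569; Unit 4B 2,105,660.6600; Unit PH2 936,850.1632; Unit 1B 1,907,058.1199.
Capped: Unit PH2 ($609,000.00); remaining pool $4,592,400.00 reallocated over remaining assessed value 1,629,355.
Shares after redistribution: Unit 5A 271,191.3308 → $271,191.33; Unit 4B 2,267,539.6900 → $2,267,539.69; Unit 1B 2,053,668.9792 → $2,053,668.98.

Unit 5A: $271,191.33 | Unit 4B: $2,267,539.69 | Unit PH2: $609,000.00 | Unit 1B: $2,053,668.98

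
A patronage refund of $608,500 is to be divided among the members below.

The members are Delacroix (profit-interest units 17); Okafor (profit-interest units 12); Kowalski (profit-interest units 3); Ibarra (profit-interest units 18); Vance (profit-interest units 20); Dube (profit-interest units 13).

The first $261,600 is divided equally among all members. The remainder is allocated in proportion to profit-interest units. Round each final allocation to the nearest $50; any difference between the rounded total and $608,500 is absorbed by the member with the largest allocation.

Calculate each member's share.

Delacroix: $114,650 · Okafor: $93,750 · Kowalski: $56,150 · Ibarra: $118,850 · Vance: $127,150 · Dube: $97,950

$261,600 shared equally gives $43,600 per member.
Remainder $346,900 by profit-interest units (total 83): Delacroix 71,051.81 → $71,050; Okafor 50,154.22 → $50,150; Kowalski 12,538.55 → $12,550; Ibarra 75,231.33 → $75,250; Vance 83,590.36 → $83,600; Dube 54,333.73 → $54,350.
Rounding difference −$50 on remainder applied to Vance.
Totals: Delacroix $43,600 + $71,050 = $114,650; Okafor $43,600 + $50,150 = $93,750; Kowalski $43,600 + $12,550 = $56,150; Ibarra $43,600 + $75,250 = $118,850; Vance $43,600 + $83,550 = $127,150; Dube $43,600 + $54,350 = $97,950.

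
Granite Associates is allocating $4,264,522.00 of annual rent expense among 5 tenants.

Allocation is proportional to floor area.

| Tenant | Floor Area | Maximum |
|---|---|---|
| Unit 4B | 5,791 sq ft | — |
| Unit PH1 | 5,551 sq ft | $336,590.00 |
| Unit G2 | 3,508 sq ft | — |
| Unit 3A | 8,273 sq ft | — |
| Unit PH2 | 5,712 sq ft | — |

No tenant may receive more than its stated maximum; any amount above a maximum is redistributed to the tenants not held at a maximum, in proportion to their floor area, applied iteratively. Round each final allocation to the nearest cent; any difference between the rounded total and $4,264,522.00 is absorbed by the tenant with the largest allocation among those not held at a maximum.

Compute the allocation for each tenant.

Unit 4B: $976,922.10 | Unit PH1: $336,590.00 | Unit G2: $591,787.73 | Unit 3A: $1,395,627.10 | Unit PH2: $963,595.07

Floor area total: 28,835.
Proportional shares (ignoring caps): Unit 4B 856,453.8548; Unit PH1 820,959.3072; Unit G2 518,811.9707; Unit 3A 1,223,526.6345; Unit PH2 844,770.2328.
Cap binds for Unit PH1 ($336,590.00); residual $3,927,932.00 reallocated over remaining floor area 23,284.
Redistributed shares: Unit 4B 976,922.1015 → $976,922.10; Unit G2 591,787.7279 → $591,787.73; Unit 3A 1,395,627.1017 → $1,395,627.10; Unit PH2 963,595.0689 → $963,595.07.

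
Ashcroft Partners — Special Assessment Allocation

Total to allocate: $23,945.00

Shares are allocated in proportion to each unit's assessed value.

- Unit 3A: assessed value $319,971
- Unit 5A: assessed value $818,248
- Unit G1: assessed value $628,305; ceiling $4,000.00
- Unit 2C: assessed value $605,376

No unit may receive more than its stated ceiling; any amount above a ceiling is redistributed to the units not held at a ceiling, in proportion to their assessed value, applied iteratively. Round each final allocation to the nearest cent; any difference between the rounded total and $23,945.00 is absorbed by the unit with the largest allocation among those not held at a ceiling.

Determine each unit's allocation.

Unit 3A: $3,660.15 · Unit 5A: $9,359.95 · Unit G1: $4,000.00 · Unit 2C: $6,924.90

Combined assessed value = 2,371,900.
Proportional shares (ignoring caps): Unit 3A 3,230.1976; Unit 5A 8,260.4445; Unit G1 6,342.9163; Unit 2C 6,111.4416.
Cap binds for Unit G1 ($4,000.00); remaining pool $19,945.00 reallocated over remaining assessed value 1,743,595.
Shares after redistribution: Unit 3A 3,660.1514 → $3,660.15; Unit 5A 9,359.9468 → $9,359.95; Unit 2C 6,924.9019 → $6,924.90.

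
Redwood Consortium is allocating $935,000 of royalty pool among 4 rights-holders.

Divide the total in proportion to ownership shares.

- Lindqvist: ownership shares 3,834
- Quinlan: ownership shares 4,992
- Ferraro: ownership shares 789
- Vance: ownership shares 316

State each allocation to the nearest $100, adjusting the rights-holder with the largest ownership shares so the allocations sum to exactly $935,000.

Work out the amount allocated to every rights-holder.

Ownership shares total: 3,834 + 4,992 + 789 + 316 = 9,931.
Unrounded shares: Lindqvist 360,969.69; Quinlan 469,994.97; Ferraro 74,284.06; Vance 29,751.28.
After rounding ($100): Lindqvist $361,000; Quinlan $470,000; Ferraro $74,300; Vance $29,800. Sum = $935,100.
Difference $935,000 − $935,100 = −$100 applied to largest ownership shares (Quinlan): Quinlan becomes $469,900.

Lindqvist: $361,000 | Quinlan: $469,900 | Ferraro: $74,300 | Vance: $29,800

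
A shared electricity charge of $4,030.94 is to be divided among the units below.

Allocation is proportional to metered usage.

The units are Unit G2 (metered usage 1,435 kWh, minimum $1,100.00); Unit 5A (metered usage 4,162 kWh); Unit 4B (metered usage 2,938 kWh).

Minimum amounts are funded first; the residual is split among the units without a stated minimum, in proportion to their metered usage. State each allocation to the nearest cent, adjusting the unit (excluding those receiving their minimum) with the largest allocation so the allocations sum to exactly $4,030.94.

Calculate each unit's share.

Unit G2: $1,100.00; Unit 5A: $1,718.11; Unit 4B: $1,212.83

Minimums first: Unit G2 $1,100.00. Residual $2,930.94.
Residual split over remaining metered usage 7,100: Unit 5A 1,718.1088 → $1,718.11; Unit 4B 1,212.8312 → $1,212.83.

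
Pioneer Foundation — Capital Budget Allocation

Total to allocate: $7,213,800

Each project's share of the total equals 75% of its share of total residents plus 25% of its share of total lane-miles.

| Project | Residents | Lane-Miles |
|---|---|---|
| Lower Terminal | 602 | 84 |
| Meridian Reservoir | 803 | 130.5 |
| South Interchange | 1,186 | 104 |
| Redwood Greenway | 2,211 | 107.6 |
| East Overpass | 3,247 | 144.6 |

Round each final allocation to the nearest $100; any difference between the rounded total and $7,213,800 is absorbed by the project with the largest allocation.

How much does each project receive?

Residents total 8,049; lane-miles total 570.7.
Blended shares (75% residents + 25% lane-miles): Lower Terminal 0.0929; Meridian Reservoir 0.1320; South Interchange 0.1561; Redwood Greenway 0.2532; East Overpass 0.3659.
Proportional shares: Lower Terminal 670,095.95; Meridian Reservoir 952,146.55; South Interchange 1,125,848.45; Redwood Greenway 1,826,205.78; East Overpass 2,639,503.27.
At nearest $100: Lower Terminal $670,100; Meridian Reservoir $952,100; South Interchange $1,125,800; Redwood Greenway $1,826,200; East Overpass $2,639,500. Sum = $7,213,700.
Difference $7,213,800 − $7,213,700 = +$100 applied to largest allocation (East Overpass): East Overpass becomes $2,639,600.

Lower Terminal: $670,100 · Meridian Reservoir: $952,100 · South Interchange: $1,125,800 · Redwood Greenway: $1,826,200 · East Overpass: $2,639,600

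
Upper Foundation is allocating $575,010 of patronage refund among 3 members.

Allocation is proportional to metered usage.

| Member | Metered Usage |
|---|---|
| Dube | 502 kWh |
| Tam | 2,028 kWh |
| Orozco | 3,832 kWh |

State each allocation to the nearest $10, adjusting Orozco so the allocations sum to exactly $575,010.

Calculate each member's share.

Dube: $45,370 | Tam: $183,290 | Orozco: $346,350

Combined metered usage = 6,362.
Raw shares: Dube 502/6,362 × $575,010 = 45,371.74; Tam 2,028/6,362 × $575,010 = 183,294.61; Orozco 3,832/6,362 × $575,010 = 346,343.65.
After rounding ($10): Dube $45,370; Tam $183,290; Orozco $346,340. Sum = $575,000.
Difference $575,010 − $575,000 = +$10 applied to Orozco: Orozco becomes $346,350.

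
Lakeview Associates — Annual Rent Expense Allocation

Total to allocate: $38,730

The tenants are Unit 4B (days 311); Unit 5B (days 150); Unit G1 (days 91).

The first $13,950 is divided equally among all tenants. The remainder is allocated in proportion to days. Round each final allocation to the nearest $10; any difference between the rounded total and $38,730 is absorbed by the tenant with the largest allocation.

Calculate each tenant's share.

$13,950 shared equally gives $4,650 per tenant.
Remainder $24,780 by days (total 552): Unit 4B 13,961.20 → $13,960; Unit 5B 6,733.70 → $6,730; Unit G1 4,085.11 → $4,090.
Totals: Unit 4B $4,650 + $13,960 = $18,610; Unit 5B $4,650 + $6,730 = $11,380; Unit G1 $4,650 + $4,090 = $8,740.

Unit 4B: $18,610 · Unit 5B: $11,380 · Unit G1: $8,740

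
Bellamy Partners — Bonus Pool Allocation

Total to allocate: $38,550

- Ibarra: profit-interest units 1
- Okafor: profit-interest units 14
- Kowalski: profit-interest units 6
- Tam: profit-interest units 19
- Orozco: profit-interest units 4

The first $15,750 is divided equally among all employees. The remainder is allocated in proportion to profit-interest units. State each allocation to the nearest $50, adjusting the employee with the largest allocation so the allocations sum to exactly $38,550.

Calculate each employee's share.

$15,750 shared equally gives $3,150 per employee.
Remainder $22,800 by profit-interest units (total 44): Ibarra 518.18 → $500; Okafor 7,254.55 → $7,250; Kowalski 3,109.09 → $3,100; Tam 9,845.45 → $9,850; Orozco 2,072.73 → $2,050.
Rounding difference +$50 on remainder applied to Tam.
Totals: Ibarra $3,150 + $500 = $3,650; Okafor $3,150 + $7,250 = $10,400; Kowalski $3,150 + $3,100 = $6,250; Tam $3,150 + $9,900 = $13,050; Orozco $3,150 + $2,050 = $5,200.

Ibarra: $3,650; Okafor: $10,400; Kowalski: $6,250; Tam: $13,050; Orozco: $5,200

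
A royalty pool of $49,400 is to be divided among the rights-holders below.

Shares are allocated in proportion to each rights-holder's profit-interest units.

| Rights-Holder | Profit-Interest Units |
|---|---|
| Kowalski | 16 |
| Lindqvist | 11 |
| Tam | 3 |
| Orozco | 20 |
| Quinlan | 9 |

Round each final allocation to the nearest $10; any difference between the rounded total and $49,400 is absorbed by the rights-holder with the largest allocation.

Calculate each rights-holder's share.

Combined profit-interest units = 59.
Unrounded shares: Kowalski 16/59 × $49,400 = 13,396.61; Lindqvist 11/59 × $49,400 = 9,210.17; Tam 3/59 × $49,400 = 2,511.86; Orozco 20/59 × $49,400 = 16,745.76; Quinlan 9/59 × $49,400 = 7,535.59.
After rounding ($10): Kowalski $13,400; Lindqvist $9,210; Tam $2,510; Orozco $16,750; Quinlan $7,540. Sum = $49,410.
Difference $49,400 − $49,410 = −$10 applied to largest allocation (Orozco): Orozco becomes $16,740.

Kowalski: $13,400; Lindqvist: $9,210; Tam: $2,510; Orozco: $16,740; Quinlan: $7,540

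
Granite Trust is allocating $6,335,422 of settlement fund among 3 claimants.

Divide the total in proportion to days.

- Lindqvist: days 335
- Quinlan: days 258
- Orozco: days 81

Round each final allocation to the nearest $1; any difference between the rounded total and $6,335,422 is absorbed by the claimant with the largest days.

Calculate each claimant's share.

Sum of days: 674.
Unrounded shares: Lindqvist 335/674 × $6,335,422 = 3,148,911.53; Quinlan 258/674 × $6,335,422 = 2,425,131.86; Orozco 81/674 × $6,335,422 = 761,378.61.
After rounding ($1): Lindqvist $3,148,912; Quinlan $2,425,132; Orozco $761,379. Sum = $6,335,423.
Difference $6,335,422 − $6,335,423 = −$1 applied to largest days (Lindqvist): Lindqvist becomes $3,148,911.

Lindqvist: $3,148,911 | Quinlan: $2,425,132 | Orozco: $761,379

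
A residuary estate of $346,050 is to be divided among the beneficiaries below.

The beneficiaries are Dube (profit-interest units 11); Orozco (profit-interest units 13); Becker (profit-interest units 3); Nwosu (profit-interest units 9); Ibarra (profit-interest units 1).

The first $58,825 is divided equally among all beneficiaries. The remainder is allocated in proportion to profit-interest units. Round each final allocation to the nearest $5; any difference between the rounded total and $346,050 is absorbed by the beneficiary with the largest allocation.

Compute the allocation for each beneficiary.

Equal tier: $58,825 ÷ 5 = $11,765 apiece.
Remainder $287,225 by profit-interest units (total 37): Dube 85,391.22 → $85,390; Orozco 100,916.89 → $100,915; Becker 23,288.51 → $23,290; Nwosu 69,865.54 → $69,865; Ibarra 7,762.84 → $7,765.
Totals: Dube $11,765 + $85,390 = $97,155; Orozco $11,765 + $100,915 = $112,680; Becker $11,765 + $23,290 = $35,055; Nwosu $11,765 + $69,865 = $81,630; Ibarra $11,765 + $7,765 = $19,530.

Dube: $97,155 · Orozco: $112,680 · Becker: $35,055 · Nwosu: $81,630 · Ibarra: $19,530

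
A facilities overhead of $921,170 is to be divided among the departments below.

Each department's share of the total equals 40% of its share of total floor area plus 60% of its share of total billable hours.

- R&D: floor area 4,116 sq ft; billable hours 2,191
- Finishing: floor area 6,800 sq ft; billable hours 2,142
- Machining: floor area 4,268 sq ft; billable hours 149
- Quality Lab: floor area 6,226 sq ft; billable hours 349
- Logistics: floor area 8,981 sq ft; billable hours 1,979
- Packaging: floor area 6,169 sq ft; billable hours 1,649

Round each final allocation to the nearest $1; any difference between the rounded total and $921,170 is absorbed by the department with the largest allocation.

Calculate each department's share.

Totals — floor area 36,560, billable hours 8,459.
Blended shares (40% floor area + 60% billable hours): R&D 0.2004; Finishing 0.2263; Machining 0.0573; Quality Lab 0.0929; Logistics 0.2386; Packaging 0.1845.
Raw shares: R&D 184,640.48; Finishing 208,489.42; Machining 52,750.31; Quality Lab 85,551.69; Logistics 219,820.27; Packaging 169,917.83.
At nearest $1: R&D $184,640; Finishing $208,489; Machining $52,750; Quality Lab $85,552; Logistics $219,820; Packaging $169,918. Sum = $921,169.
Difference $921,170 − $921,169 = +$1 applied to largest allocation (Logistics): Logistics becomes $219,821.

R&D: $184,640 · Finishing: $208,489 · Machining: $52,750 · Quality Lab: $85,552 · Logistics: $219,821 · Packaging: $169,918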